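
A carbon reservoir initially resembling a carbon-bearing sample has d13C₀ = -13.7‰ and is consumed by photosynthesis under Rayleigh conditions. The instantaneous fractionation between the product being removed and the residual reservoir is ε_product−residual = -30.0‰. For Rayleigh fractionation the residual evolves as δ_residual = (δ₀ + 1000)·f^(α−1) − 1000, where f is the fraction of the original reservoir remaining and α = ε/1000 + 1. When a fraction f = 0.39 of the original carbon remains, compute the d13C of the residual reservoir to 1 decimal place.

Rayleigh residual: δ_res = (δ₀ + 1000)·f^(α−1) − 1000
α = ε/1000 + 1 = 0.97000, so α − 1 = -0.03000
f^(α−1) = 0.39^(-0.03000) = 1.028651
δ_res = (-13.7 + 1000) × 1.028651 − 1000 = 1014.559 − 1000 = 14.56‰

14.6‰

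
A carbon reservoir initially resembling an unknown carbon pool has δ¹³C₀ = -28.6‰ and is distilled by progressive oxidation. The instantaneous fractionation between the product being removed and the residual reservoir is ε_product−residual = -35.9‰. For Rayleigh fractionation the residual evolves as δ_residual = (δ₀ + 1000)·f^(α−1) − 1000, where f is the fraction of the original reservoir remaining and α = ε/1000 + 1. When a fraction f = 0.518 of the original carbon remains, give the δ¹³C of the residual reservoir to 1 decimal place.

-5.4‰

Rayleigh residual: δ_res = (δ₀ + 1000)·f^(α−1) − 1000
α = ε/1000 + 1 = 0.96410, so α − 1 = -0.03590
f^(α−1) = 0.518^(-0.03590) = 1.023895
δ_res = (-28.6 + 1000) × 1.023895 − 1000 = 994.612 − 1000 = -5.39‰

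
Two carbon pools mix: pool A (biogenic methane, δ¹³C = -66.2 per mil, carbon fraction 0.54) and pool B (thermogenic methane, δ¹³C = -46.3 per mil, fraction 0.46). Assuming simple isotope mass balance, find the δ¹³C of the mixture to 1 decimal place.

-57.0 per mil

δ_mix = f_A·δ_A + f_B·δ_B
δ_mix = 0.54 × (-66.2) + 0.46 × (-46.3)
δ_mix = -35.75 + -21.30 = -57.05 per mil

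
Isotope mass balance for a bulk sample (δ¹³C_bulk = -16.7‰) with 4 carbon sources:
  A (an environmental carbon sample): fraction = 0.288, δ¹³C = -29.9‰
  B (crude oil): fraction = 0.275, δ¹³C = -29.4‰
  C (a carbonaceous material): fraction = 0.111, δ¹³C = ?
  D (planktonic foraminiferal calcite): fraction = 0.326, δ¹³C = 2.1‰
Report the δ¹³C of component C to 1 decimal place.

-6.2‰

Isotope mass balance: δ_bulk = Σ fᵢ·δᵢ.
-16.7 = 0.288×(-29.9) + 0.275×(-29.4) + 0.111×δ_C + 0.326×(2.1)
0.111·δ_C = -16.7 − (-16.012) = -0.688
δ_C = -0.688 / 0.111 = -6.20‰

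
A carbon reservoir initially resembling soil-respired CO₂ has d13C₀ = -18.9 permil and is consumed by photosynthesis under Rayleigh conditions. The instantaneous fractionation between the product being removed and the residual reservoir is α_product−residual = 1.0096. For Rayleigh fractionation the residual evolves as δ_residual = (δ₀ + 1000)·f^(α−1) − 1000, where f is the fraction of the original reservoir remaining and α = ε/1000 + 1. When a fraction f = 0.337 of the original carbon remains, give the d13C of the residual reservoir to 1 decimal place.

-29.1 permil

Rayleigh residual: δ_res = (δ₀ + 1000)·f^(α−1) − 1000
α − 1 = 0.00960
f^(α−1) = 0.337^(0.00960) = 0.989613
δ_res = (-18.9 + 1000) × 0.989613 − 1000 = 970.909 − 1000 = -29.09 permil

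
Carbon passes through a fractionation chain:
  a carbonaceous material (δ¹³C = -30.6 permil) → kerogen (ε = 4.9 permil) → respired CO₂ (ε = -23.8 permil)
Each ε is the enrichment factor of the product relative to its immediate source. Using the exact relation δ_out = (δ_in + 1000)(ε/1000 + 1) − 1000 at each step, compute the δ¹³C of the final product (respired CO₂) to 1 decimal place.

-49.0 permil

step 1: δ = (-30.60 + 1000)·(4.9/1000 + 1) − 1000 = -25.85 permil
step 2: δ = (-25.85 + 1000)·(-23.8/1000 + 1) − 1000 = -49.03 permil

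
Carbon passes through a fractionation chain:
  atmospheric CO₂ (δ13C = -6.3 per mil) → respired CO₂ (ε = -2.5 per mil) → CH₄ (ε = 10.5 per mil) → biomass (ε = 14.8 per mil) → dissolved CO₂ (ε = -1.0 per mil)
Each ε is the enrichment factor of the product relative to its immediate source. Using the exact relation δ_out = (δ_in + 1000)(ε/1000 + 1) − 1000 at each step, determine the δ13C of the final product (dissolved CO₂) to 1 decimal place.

step 1: δ = (-6.30 + 1000)·(-2.5/1000 + 1) − 1000 = -8.78 per mil
step 2: δ = (-8.78 + 1000)·(10.5/1000 + 1) − 1000 = 1.62 per mil
step 3: δ = (1.62 + 1000)·(14.8/1000 + 1) − 1000 = 16.45 per mil
step 4: δ = (16.45 + 1000)·(-1.0/1000 + 1) − 1000 = 15.43 per mil

15.4 per mil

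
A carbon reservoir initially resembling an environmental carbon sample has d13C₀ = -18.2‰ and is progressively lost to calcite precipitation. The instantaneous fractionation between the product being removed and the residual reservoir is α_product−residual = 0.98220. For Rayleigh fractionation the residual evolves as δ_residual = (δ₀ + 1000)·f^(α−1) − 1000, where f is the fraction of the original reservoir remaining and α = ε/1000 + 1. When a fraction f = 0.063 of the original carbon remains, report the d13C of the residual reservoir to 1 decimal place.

Rayleigh residual: δ_res = (δ₀ + 1000)·f^(α−1) − 1000
α − 1 = -0.01780
f^(α−1) = 0.063^(-0.01780) = 1.050441
δ_res = (-18.2 + 1000) × 1.050441 − 1000 = 1031.323 − 1000 = 31.32‰

31.3‰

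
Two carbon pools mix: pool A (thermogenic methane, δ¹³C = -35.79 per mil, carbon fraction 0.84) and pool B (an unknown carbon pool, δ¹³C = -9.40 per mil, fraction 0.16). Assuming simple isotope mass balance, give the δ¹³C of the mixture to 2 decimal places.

δ_mix = f_A·δ_A + f_B·δ_B
δ_mix = 0.84 × (-35.79) + 0.16 × (-9.40)
δ_mix = -30.064 + -1.504 = -31.568 per mil

-31.57 per mil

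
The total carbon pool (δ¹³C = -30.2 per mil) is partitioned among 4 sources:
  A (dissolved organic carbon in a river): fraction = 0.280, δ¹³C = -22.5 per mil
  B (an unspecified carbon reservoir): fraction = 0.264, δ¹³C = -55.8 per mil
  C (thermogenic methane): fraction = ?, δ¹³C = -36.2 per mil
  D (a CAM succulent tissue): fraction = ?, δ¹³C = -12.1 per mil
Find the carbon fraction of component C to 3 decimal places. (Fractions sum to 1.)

Let f_C and f_D be the unknown fractions; fractions sum to 1 so f_C + f_D = 0.456.
Mass balance: Σ fᵢ·δᵢ = δ_bulk ⇒ f_C·(-36.2) + f_D·(-12.1) = -30.2 − (-21.031) = -9.169
Substitute f_D = 0.456 − f_C:
f_C·(-36.2 − -12.1) = -9.169 − 0.456×(-12.1) = -3.651
f_C = -3.651 / -24.1 = 0.1515

0.152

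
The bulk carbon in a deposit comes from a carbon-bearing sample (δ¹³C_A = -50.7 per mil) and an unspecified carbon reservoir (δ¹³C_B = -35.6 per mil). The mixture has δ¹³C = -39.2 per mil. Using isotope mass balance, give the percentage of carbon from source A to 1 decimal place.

δ_mix = f_A·δ_A + (1 − f_A)·δ_B  ⇒  f_A = (δ_mix − δ_B)/(δ_A − δ_B)
f_A = (-39.2 − (-35.6)) / (-50.7 − (-35.6))
f_A = -3.6 / -15.1 = 0.2384

23.8%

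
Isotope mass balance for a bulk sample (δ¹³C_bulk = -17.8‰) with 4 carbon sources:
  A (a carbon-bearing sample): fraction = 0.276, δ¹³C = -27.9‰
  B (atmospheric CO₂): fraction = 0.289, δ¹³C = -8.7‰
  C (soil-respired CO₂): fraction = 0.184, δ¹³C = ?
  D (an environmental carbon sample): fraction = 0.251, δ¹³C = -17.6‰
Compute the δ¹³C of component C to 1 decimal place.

-17.2‰

Isotope mass balance: δ_bulk = Σ fᵢ·δᵢ.
-17.8 = 0.276×(-27.9) + 0.289×(-8.7) + 0.184×δ_C + 0.251×(-17.6)
0.184·δ_C = -17.8 − (-14.632) = -3.168
δ_C = -3.168 / 0.184 = -17.22‰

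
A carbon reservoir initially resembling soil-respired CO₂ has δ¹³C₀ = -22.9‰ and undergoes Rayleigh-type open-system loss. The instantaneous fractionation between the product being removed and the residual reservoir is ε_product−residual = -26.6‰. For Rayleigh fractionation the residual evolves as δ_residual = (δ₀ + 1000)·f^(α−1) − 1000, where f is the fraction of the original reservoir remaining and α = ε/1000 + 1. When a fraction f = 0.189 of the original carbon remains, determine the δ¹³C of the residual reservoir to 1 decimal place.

Rayleigh residual: δ_res = (δ₀ + 1000)·f^(α−1) − 1000
α = ε/1000 + 1 = 0.97340, so α − 1 = -0.02660
f^(α−1) = 0.189^(-0.02660) = 1.045312
δ_res = (-22.9 + 1000) × 1.045312 − 1000 = 1021.375 − 1000 = 21.37‰

21.4‰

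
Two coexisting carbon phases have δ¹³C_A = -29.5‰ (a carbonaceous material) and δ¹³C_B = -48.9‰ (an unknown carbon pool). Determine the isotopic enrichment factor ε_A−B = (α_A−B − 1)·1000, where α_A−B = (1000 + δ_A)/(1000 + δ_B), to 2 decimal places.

20.40‰

α_A−B = (1000 + -29.5) / (1000 + -48.9) = 970.5 / 951.1 = 1.020397
ε_A−B = (1.020397 − 1) × 1000 = 20.397‰
(The approximation ε ≈ δ_A − δ_B would give 19.4‰.)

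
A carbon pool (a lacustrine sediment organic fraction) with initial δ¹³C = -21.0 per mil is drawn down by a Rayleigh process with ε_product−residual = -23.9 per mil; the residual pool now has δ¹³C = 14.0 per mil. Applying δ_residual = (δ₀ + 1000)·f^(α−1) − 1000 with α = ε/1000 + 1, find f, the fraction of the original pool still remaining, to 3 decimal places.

α − 1 = ε/1000 = -0.0239
(δ_res + 1000)/(δ₀ + 1000) = (14.0 + 1000)/(-21.0 + 1000) = 1014.0/979.0 = 1.035751
f = 1.035751^(1/-0.0239) = exp(ln(1.035751)/-0.0239) = exp(0.03513/-0.0239)
f = exp(-1.4697) = 0.2300

0.230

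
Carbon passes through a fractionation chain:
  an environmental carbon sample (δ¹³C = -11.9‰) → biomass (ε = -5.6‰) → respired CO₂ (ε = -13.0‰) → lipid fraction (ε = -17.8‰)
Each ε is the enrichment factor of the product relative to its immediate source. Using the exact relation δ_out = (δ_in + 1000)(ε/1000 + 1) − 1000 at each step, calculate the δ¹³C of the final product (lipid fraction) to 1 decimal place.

step 1: δ = (-11.90 + 1000)·(-5.6/1000 + 1) − 1000 = -17.43‰
step 2: δ = (-17.43 + 1000)·(-13.0/1000 + 1) − 1000 = -30.21‰
step 3: δ = (-30.21 + 1000)·(-17.8/1000 + 1) − 1000 = -47.47‰

-47.5‰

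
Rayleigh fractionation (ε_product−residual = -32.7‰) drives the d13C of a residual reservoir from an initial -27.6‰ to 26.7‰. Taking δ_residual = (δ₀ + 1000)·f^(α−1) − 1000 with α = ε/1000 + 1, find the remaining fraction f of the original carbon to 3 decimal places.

0.190

α − 1 = ε/1000 = -0.0327
(δ_res + 1000)/(δ₀ + 1000) = (26.7 + 1000)/(-27.6 + 1000) = 1026.7/972.4 = 1.055841
f = 1.055841^(1/-0.0327) = exp(ln(1.055841)/-0.0327) = exp(0.05434/-0.0327)
f = exp(-1.6617) = 0.1898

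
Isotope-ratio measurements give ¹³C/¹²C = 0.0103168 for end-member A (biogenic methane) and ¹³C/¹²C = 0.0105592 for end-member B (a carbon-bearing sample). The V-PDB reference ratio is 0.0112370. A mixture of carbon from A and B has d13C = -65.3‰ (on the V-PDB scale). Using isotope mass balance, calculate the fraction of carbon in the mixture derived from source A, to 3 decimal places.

δ_A = (0.0103168/0.0112370 − 1)×1000 = (0.918110 − 1)×1000 = -81.890‰
δ_B = (0.0105592/0.0112370 − 1)×1000 = (0.939681 − 1)×1000 = -60.319‰
f_A = (δ_mix − δ_B)/(δ_A − δ_B) = (-65.3 − (-60.319))/(-81.890 − (-60.319))
f_A = -4.981 / -21.572 = 0.2309

0.231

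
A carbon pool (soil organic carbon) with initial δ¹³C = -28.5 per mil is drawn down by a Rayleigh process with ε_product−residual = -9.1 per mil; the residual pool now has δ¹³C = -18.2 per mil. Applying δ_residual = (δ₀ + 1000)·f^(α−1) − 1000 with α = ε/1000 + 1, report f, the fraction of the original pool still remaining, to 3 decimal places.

0.314

α − 1 = ε/1000 = -0.0091
(δ_res + 1000)/(δ₀ + 1000) = (-18.2 + 1000)/(-28.5 + 1000) = 981.8/971.5 = 1.010602
f = 1.010602^(1/-0.0091) = exp(ln(1.010602)/-0.0091) = exp(0.01055/-0.0091)
f = exp(-1.1589) = 0.3138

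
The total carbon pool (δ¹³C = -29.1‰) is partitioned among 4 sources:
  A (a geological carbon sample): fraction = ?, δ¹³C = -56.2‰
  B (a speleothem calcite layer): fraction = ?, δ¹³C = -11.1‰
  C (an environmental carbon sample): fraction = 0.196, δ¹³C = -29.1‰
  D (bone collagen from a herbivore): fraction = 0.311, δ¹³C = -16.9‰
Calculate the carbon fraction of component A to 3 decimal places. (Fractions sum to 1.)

Let f_A and f_B be the unknown fractions; fractions sum to 1 so f_A + f_B = 0.493.
Mass balance: Σ fᵢ·δᵢ = δ_bulk ⇒ f_A·(-56.2) + f_B·(-11.1) = -29.1 − (-10.960) = -18.141
Substitute f_B = 0.493 − f_A:
f_A·(-56.2 − -11.1) = -18.141 − 0.493×(-11.1) = -12.668
f_A = -12.668 / -45.1 = 0.2809

0.281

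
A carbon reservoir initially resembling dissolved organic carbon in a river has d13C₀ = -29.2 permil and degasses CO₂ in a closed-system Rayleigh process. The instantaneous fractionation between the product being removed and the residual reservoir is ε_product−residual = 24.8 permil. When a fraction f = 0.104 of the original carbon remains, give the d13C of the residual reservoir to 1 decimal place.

-82.2 permil

Rayleigh residual: δ_res = (δ₀ + 1000)·f^(α−1) − 1000
α = ε/1000 + 1 = 1.02480, so α − 1 = 0.02480
f^(α−1) = 0.104^(0.02480) = 0.945415
δ_res = (-29.2 + 1000) × 0.945415 − 1000 = 917.809 − 1000 = -82.19 permil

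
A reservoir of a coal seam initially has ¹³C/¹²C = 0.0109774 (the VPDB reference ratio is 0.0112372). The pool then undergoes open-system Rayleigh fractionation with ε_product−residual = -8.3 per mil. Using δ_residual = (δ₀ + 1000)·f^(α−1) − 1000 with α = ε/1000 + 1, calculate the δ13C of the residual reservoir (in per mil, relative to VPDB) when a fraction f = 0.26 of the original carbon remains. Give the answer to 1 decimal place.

δ₀ = (0.0109774/0.0112372 − 1)×1000 = (0.976880 − 1)×1000 = -23.120 per mil
α − 1 = ε/1000 = -0.0083
f^(α−1) = 0.26^(-0.0083) = 1.011243
δ_res = (-23.120 + 1000) × 1.011243 − 1000 = 987.864 − 1000 = -12.14 per mil

-12.1 per mil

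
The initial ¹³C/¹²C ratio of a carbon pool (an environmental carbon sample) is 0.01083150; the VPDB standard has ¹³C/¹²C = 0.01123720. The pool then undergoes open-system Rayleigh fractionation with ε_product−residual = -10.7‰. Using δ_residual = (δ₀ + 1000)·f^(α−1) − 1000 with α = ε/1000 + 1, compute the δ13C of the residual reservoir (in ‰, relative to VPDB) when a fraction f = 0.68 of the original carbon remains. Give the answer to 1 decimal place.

δ₀ = (0.01083150/0.01123720 − 1)×1000 = (0.963897 − 1)×1000 = -36.103‰
α − 1 = ε/1000 = -0.0107
f^(α−1) = 0.68^(-0.0107) = 1.004135
δ_res = (-36.103 + 1000) × 1.004135 − 1000 = 967.883 − 1000 = -32.12‰

-32.1‰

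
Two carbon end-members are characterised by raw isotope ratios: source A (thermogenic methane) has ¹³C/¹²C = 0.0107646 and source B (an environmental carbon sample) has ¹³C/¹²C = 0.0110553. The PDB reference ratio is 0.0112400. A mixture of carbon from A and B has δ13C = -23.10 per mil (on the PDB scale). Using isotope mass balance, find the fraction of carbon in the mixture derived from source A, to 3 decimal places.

δ_A = (0.0107646/0.0112400 − 1)×1000 = (0.957705 − 1)×1000 = -42.295 per mil
δ_B = (0.0110553/0.0112400 − 1)×1000 = (0.983568 − 1)×1000 = -16.432 per mil
f_A = (δ_mix − δ_B)/(δ_A − δ_B) = (-23.10 − (-16.432))/(-42.295 − (-16.432))
f_A = -6.668 / -25.863 = 0.2578

0.258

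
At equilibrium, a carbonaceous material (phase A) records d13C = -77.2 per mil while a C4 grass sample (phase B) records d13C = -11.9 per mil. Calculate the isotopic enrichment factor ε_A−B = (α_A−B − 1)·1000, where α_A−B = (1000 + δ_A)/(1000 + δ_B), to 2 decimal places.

α_A−B = (1000 + -77.2) / (1000 + -11.9) = 922.8 / 988.1 = 0.933914
ε_A−B = (0.933914 − 1) × 1000 = -66.086 per mil
(The approximation ε ≈ δ_A − δ_B would give -65.3 per mil.)

-66.09 per mil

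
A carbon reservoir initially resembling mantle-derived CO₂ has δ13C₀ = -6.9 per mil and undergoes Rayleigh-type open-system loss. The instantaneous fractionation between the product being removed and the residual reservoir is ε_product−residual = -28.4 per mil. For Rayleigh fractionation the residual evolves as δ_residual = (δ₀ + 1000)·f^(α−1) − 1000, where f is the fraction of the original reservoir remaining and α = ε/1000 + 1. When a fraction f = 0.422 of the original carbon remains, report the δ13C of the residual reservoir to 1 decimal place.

17.7 per mil

Rayleigh residual: δ_res = (δ₀ + 1000)·f^(α−1) − 1000
α = ε/1000 + 1 = 0.97160, so α − 1 = -0.02840
f^(α−1) = 0.422^(-0.02840) = 1.024805
δ_res = (-6.9 + 1000) × 1.024805 − 1000 = 1017.734 − 1000 = 17.73 per mil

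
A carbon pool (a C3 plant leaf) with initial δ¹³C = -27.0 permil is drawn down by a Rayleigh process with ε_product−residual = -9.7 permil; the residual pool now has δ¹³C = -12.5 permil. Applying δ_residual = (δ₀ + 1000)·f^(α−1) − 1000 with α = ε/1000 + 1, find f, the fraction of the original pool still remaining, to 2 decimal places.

0.22

α − 1 = ε/1000 = -0.0097
(δ_res + 1000)/(δ₀ + 1000) = (-12.5 + 1000)/(-27.0 + 1000) = 987.5/973.0 = 1.014902
f = 1.014902^(1/-0.0097) = exp(ln(1.014902)/-0.0097) = exp(0.01479/-0.0097)
f = exp(-1.5250) = 0.2176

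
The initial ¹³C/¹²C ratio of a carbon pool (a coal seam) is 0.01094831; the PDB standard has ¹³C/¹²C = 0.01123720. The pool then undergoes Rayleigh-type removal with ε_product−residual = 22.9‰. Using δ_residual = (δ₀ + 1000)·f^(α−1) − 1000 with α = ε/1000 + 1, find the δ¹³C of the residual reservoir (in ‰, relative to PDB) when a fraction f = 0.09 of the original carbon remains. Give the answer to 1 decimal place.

δ₀ = (0.01094831/0.01123720 − 1)×1000 = (0.974292 − 1)×1000 = -25.708‰
α − 1 = ε/1000 = 0.0229
f^(α−1) = 0.09^(0.0229) = 0.946351
δ_res = (-25.708 + 1000) × 0.946351 − 1000 = 922.022 − 1000 = -77.98‰

-78.0‰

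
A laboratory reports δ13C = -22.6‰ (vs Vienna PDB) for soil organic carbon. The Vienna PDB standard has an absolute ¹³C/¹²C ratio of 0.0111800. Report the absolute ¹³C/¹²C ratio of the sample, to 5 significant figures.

0.010927

R_sample = R_standard × (δ13C/1000 + 1)
R_sample = 0.0111800 × (-22.6/1000 + 1) = 0.0111800 × 0.977400
R_sample = 0.0109273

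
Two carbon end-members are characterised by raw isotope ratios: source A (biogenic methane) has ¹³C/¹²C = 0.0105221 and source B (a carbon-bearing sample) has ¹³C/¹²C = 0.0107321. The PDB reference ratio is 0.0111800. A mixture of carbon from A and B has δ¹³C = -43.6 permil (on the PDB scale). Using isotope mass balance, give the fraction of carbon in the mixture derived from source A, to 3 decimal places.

0.188

δ_A = (0.0105221/0.0111800 − 1)×1000 = (0.941154 − 1)×1000 = -58.846 permil
δ_B = (0.0107321/0.0111800 − 1)×1000 = (0.959937 − 1)×1000 = -40.063 permil
f_A = (δ_mix − δ_B)/(δ_A − δ_B) = (-43.6 − (-40.063))/(-58.846 − (-40.063))
f_A = -3.537 / -18.784 = 0.1883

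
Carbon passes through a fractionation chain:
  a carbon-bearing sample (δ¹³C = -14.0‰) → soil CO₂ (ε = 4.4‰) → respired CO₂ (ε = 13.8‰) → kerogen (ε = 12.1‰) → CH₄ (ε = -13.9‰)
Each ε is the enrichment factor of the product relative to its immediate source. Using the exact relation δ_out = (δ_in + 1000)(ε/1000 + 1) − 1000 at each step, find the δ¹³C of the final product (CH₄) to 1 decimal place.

step 1: δ = (-14.00 + 1000)·(4.4/1000 + 1) − 1000 = -9.66‰
step 2: δ = (-9.66 + 1000)·(13.8/1000 + 1) − 1000 = 4.01‰
step 3: δ = (4.01 + 1000)·(12.1/1000 + 1) − 1000 = 16.15‰
step 4: δ = (16.15 + 1000)·(-13.9/1000 + 1) − 1000 = 2.03‰

2.0‰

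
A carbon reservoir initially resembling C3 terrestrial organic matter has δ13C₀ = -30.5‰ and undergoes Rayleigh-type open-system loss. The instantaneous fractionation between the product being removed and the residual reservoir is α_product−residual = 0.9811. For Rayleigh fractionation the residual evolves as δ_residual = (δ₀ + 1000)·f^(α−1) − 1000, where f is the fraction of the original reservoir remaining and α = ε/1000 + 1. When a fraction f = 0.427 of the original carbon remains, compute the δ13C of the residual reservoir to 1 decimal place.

-14.8‰

Rayleigh residual: δ_res = (δ₀ + 1000)·f^(α−1) − 1000
α − 1 = -0.01890
f^(α−1) = 0.427^(-0.01890) = 1.016213
δ_res = (-30.5 + 1000) × 1.016213 − 1000 = 985.219 − 1000 = -14.78‰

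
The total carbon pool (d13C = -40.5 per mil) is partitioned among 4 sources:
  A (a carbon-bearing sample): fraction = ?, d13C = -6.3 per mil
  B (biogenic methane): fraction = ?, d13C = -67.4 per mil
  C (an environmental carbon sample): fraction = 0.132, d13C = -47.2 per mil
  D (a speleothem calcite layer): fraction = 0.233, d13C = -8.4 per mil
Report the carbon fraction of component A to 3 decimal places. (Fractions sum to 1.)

Let f_A and f_B be the unknown fractions; fractions sum to 1 so f_A + f_B = 0.635.
Mass balance: Σ fᵢ·δᵢ = δ_bulk ⇒ f_A·(-6.3) + f_B·(-67.4) = -40.5 − (-8.188) = -32.312
Substitute f_B = 0.635 − f_A:
f_A·(-6.3 − -67.4) = -32.312 − 0.635×(-67.4) = 10.487
f_A = 10.487 / 61.1 = 0.1716

0.172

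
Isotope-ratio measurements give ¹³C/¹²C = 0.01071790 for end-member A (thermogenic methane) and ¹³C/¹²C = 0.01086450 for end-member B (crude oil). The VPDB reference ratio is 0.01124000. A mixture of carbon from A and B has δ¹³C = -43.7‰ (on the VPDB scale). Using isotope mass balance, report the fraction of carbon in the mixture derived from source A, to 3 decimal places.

0.789

δ_A = (0.01071790/0.01124000 − 1)×1000 = (0.953550 − 1)×1000 = -46.450‰
δ_B = (0.01086450/0.01124000 − 1)×1000 = (0.966593 − 1)×1000 = -33.407‰
f_A = (δ_mix − δ_B)/(δ_A − δ_B) = (-43.7 − (-33.407))/(-46.450 − (-33.407))
f_A = -10.293 / -13.043 = 0.7891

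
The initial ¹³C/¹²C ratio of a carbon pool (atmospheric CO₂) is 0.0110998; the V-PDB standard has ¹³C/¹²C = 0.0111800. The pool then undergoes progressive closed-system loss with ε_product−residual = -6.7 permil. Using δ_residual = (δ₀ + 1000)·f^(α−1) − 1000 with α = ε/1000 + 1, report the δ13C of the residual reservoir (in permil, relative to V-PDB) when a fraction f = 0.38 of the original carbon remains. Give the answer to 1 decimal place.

-0.7 permil

δ₀ = (0.0110998/0.0111800 − 1)×1000 = (0.992826 − 1)×1000 = -7.174 permil
α − 1 = ε/1000 = -0.0067
f^(α−1) = 0.38^(-0.0067) = 1.006504
δ_res = (-7.174 + 1000) × 1.006504 − 1000 = 999.284 − 1000 = -0.72 permil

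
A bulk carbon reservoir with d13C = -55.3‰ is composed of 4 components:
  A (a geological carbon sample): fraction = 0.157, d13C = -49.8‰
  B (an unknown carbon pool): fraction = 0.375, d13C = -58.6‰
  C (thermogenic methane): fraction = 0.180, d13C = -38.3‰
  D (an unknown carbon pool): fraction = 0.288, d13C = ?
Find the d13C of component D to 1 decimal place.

-64.6‰

Isotope mass balance: δ_bulk = Σ fᵢ·δᵢ.
-55.3 = 0.157×(-49.8) + 0.375×(-58.6) + 0.180×(-38.3) + 0.288×δ_D
0.288·δ_D = -55.3 − (-36.688) = -18.612
δ_D = -18.612 / 0.288 = -64.63‰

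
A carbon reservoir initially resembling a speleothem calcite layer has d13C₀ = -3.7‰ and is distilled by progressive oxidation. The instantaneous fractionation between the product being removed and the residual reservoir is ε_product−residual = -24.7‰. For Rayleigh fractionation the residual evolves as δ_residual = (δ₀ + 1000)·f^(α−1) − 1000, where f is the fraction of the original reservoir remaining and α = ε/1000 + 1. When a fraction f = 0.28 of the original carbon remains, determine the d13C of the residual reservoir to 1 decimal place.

Rayleigh residual: δ_res = (δ₀ + 1000)·f^(α−1) − 1000
α = ε/1000 + 1 = 0.97530, so α − 1 = -0.02470
f^(α−1) = 0.28^(-0.02470) = 1.031942
δ_res = (-3.7 + 1000) × 1.031942 − 1000 = 1028.124 − 1000 = 28.12‰

28.1‰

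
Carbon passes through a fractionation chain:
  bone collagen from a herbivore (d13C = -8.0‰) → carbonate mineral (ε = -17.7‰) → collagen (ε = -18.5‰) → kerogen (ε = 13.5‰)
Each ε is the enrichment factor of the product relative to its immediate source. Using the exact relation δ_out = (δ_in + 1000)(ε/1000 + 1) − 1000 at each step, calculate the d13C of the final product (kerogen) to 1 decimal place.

-30.7‰

step 1: δ = (-8.00 + 1000)·(-17.7/1000 + 1) − 1000 = -25.56‰
step 2: δ = (-25.56 + 1000)·(-18.5/1000 + 1) − 1000 = -43.59‰
step 3: δ = (-43.59 + 1000)·(13.5/1000 + 1) − 1000 = -30.67‰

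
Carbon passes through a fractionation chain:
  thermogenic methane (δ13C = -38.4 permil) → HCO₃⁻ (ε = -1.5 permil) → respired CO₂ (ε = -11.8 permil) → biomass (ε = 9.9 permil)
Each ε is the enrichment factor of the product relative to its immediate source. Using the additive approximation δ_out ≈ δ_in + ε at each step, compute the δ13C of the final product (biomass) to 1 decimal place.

-41.8 permil

step 1: δ ≈ -38.4 + (-1.5) = -39.9 permil
step 2: δ ≈ -39.9 + (-11.8) = -51.7 permil
step 3: δ ≈ -51.7 + (9.9) = -41.8 permil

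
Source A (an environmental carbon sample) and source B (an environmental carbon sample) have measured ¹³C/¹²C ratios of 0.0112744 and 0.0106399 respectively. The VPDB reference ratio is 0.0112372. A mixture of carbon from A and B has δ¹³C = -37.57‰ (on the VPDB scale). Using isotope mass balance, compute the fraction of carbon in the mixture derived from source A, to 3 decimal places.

δ_A = (0.0112744/0.0112372 − 1)×1000 = (1.003310 − 1)×1000 = 3.310‰
δ_B = (0.0106399/0.0112372 − 1)×1000 = (0.946846 − 1)×1000 = -53.154‰
f_A = (δ_mix − δ_B)/(δ_A − δ_B) = (-37.57 − (-53.154))/(3.310 − (-53.154))
f_A = 15.584 / 56.464 = 0.2760

0.276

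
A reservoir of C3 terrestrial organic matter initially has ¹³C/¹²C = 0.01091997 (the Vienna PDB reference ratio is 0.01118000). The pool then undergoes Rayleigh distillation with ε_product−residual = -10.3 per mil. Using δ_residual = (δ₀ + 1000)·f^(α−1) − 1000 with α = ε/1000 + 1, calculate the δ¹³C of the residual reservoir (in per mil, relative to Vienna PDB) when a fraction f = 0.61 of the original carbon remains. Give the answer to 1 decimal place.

-18.3 per mil

δ₀ = (0.01091997/0.01118000 − 1)×1000 = (0.976742 − 1)×1000 = -23.258 per mil
α − 1 = ε/1000 = -0.0103
f^(α−1) = 0.61^(-0.0103) = 1.005104
δ_res = (-23.258 + 1000) × 1.005104 − 1000 = 981.727 − 1000 = -18.27 per mil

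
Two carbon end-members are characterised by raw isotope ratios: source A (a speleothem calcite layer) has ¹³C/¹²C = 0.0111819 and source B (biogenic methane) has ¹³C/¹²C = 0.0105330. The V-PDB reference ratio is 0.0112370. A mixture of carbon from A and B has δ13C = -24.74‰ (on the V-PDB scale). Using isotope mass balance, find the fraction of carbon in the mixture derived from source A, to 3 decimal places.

δ_A = (0.0111819/0.0112370 − 1)×1000 = (0.995097 − 1)×1000 = -4.903‰
δ_B = (0.0105330/0.0112370 − 1)×1000 = (0.937350 − 1)×1000 = -62.650‰
f_A = (δ_mix − δ_B)/(δ_A − δ_B) = (-24.74 − (-62.650))/(-4.903 − (-62.650))
f_A = 37.910 / 57.747 = 0.6565

0.656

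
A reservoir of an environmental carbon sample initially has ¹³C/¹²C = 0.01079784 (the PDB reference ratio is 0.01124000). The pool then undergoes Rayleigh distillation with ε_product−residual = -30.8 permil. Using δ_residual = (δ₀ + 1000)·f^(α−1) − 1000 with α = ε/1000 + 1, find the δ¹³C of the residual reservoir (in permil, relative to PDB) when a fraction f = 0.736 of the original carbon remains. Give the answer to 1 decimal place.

-30.2 permil

δ₀ = (0.01079784/0.01124000 − 1)×1000 = (0.960662 − 1)×1000 = -39.338 permil
α − 1 = ε/1000 = -0.0308
f^(α−1) = 0.736^(-0.0308) = 1.009486
δ_res = (-39.338 + 1000) × 1.009486 − 1000 = 969.774 − 1000 = -30.23 permil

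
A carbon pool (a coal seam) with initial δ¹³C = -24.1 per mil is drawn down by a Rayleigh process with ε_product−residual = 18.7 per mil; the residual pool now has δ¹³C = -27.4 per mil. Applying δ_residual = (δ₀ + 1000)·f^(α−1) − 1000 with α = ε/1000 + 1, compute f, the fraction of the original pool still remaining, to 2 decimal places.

0.83

α − 1 = ε/1000 = 0.0187
(δ_res + 1000)/(δ₀ + 1000) = (-27.4 + 1000)/(-24.1 + 1000) = 972.6/975.9 = 0.996619
f = 0.996619^(1/0.0187) = exp(ln(0.996619)/0.0187) = exp(-0.00339/0.0187)
f = exp(-0.1811) = 0.8343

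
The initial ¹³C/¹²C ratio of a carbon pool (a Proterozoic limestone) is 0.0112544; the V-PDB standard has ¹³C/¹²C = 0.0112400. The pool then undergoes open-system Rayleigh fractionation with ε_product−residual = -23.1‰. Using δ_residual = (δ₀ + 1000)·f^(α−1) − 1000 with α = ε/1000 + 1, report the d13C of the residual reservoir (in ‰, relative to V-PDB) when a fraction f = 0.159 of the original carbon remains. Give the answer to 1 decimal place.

44.7‰

δ₀ = (0.0112544/0.0112400 − 1)×1000 = (1.001281 − 1)×1000 = 1.281‰
α − 1 = ε/1000 = -0.0231
f^(α−1) = 0.159^(-0.0231) = 1.043393
δ_res = (1.281 + 1000) × 1.043393 − 1000 = 1044.729 − 1000 = 44.73‰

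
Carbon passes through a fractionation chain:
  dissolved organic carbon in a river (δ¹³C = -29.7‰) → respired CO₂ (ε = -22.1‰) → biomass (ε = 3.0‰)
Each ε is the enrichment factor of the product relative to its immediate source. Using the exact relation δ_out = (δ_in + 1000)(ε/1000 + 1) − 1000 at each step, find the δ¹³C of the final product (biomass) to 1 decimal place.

-48.3‰

step 1: δ = (-29.70 + 1000)·(-22.1/1000 + 1) − 1000 = -51.14‰
step 2: δ = (-51.14 + 1000)·(3.0/1000 + 1) − 1000 = -48.30‰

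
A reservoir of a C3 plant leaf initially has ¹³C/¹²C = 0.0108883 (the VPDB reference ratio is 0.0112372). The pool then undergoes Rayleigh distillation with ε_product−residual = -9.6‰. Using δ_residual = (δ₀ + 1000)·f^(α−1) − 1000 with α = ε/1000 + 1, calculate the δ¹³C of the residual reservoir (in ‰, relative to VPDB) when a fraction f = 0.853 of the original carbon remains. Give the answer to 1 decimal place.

-29.6‰

δ₀ = (0.0108883/0.0112372 − 1)×1000 = (0.968951 − 1)×1000 = -31.049‰
α − 1 = ε/1000 = -0.0096
f^(α−1) = 0.853^(-0.0096) = 1.001528
δ_res = (-31.049 + 1000) × 1.001528 − 1000 = 970.431 − 1000 = -29.57‰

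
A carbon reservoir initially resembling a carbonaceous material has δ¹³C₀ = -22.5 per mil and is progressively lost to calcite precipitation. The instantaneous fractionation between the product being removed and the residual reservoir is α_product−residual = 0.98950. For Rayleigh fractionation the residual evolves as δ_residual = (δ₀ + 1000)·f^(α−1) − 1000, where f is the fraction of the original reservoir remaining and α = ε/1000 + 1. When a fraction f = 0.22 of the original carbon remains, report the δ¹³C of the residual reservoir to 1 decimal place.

Rayleigh residual: δ_res = (δ₀ + 1000)·f^(α−1) − 1000
α − 1 = -0.01050
f^(α−1) = 0.22^(-0.01050) = 1.016025
δ_res = (-22.5 + 1000) × 1.016025 − 1000 = 993.165 − 1000 = -6.84 per mil

-6.8 per mil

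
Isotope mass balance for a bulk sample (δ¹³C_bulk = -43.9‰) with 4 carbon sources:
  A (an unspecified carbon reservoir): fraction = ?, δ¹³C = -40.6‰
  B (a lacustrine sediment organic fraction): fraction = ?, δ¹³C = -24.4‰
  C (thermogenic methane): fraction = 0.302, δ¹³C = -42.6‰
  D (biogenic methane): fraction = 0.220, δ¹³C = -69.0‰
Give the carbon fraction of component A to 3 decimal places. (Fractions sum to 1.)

0.259

Let f_A and f_B be the unknown fractions; fractions sum to 1 so f_A + f_B = 0.478.
Mass balance: Σ fᵢ·δᵢ = δ_bulk ⇒ f_A·(-40.6) + f_B·(-24.4) = -43.9 − (-28.045) = -15.855
Substitute f_B = 0.478 − f_A:
f_A·(-40.6 − -24.4) = -15.855 − 0.478×(-24.4) = -4.192
f_A = -4.192 / -16.2 = 0.2587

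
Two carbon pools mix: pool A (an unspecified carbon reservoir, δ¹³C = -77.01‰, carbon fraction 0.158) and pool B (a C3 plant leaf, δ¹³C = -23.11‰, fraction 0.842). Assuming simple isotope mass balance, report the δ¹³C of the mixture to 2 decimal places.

δ_mix = f_A·δ_A + f_B·δ_B
δ_mix = 0.158 × (-77.01) + 0.842 × (-23.11)
δ_mix = -12.168 + -19.459 = -31.626‰

-31.63‰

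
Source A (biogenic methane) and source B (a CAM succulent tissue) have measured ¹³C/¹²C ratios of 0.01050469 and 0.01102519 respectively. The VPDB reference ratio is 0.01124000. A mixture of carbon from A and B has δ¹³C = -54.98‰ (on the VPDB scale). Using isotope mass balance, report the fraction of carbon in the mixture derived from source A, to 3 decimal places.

δ_A = (0.01050469/0.01124000 − 1)×1000 = (0.934581 − 1)×1000 = -65.419‰
δ_B = (0.01102519/0.01124000 − 1)×1000 = (0.980889 − 1)×1000 = -19.111‰
f_A = (δ_mix − δ_B)/(δ_A − δ_B) = (-54.98 − (-19.111))/(-65.419 − (-19.111))
f_A = -35.869 / -46.308 = 0.7746

0.775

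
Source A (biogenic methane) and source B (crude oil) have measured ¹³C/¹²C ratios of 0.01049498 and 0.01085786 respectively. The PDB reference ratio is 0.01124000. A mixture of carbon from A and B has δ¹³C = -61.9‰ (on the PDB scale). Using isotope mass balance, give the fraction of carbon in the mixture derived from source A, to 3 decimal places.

0.864

δ_A = (0.01049498/0.01124000 − 1)×1000 = (0.933717 − 1)×1000 = -66.283‰
δ_B = (0.01085786/0.01124000 − 1)×1000 = (0.966002 − 1)×1000 = -33.998‰
f_A = (δ_mix − δ_B)/(δ_A − δ_B) = (-61.9 − (-33.998))/(-66.283 − (-33.998))
f_A = -27.902 / -32.285 = 0.8642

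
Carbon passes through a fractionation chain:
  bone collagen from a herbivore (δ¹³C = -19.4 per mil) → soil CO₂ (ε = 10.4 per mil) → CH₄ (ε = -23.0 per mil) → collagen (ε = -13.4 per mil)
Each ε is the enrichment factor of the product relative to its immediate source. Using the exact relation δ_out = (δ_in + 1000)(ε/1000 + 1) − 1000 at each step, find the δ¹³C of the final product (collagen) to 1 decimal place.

step 1: δ = (-19.40 + 1000)·(10.4/1000 + 1) − 1000 = -9.20 per mil
step 2: δ = (-9.20 + 1000)·(-23.0/1000 + 1) − 1000 = -31.99 per mil
step 3: δ = (-31.99 + 1000)·(-13.4/1000 + 1) − 1000 = -44.96 per mil

-45.0 per mil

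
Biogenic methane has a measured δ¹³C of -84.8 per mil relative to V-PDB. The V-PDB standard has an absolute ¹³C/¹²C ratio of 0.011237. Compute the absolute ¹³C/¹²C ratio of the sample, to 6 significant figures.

0.0102841

R_sample = R_standard × (δ¹³C/1000 + 1)
R_sample = 0.011237 × (-84.8/1000 + 1) = 0.011237 × 0.915200
R_sample = 0.0102841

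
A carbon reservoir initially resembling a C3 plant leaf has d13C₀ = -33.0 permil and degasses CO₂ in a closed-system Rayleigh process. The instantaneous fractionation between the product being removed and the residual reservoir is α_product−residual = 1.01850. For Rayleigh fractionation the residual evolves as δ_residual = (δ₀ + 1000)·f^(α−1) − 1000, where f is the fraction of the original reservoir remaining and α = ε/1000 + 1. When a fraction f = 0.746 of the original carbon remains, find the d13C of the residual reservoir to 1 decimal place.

Rayleigh residual: δ_res = (δ₀ + 1000)·f^(α−1) − 1000
α − 1 = 0.01850
f^(α−1) = 0.746^(0.01850) = 0.994594
δ_res = (-33.0 + 1000) × 0.994594 − 1000 = 961.772 − 1000 = -38.23 permil

-38.2 permil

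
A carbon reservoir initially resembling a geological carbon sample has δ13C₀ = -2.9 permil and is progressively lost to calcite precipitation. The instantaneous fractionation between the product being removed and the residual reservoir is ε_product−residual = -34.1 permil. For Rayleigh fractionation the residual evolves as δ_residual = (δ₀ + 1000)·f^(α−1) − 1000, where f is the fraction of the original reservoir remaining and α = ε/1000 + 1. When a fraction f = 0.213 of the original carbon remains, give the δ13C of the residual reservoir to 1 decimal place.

Rayleigh residual: δ_res = (δ₀ + 1000)·f^(α−1) − 1000
α = ε/1000 + 1 = 0.96590, so α − 1 = -0.03410
f^(α−1) = 0.213^(-0.03410) = 1.054150
δ_res = (-2.9 + 1000) × 1.054150 − 1000 = 1051.093 − 1000 = 51.09 permil

51.1 permil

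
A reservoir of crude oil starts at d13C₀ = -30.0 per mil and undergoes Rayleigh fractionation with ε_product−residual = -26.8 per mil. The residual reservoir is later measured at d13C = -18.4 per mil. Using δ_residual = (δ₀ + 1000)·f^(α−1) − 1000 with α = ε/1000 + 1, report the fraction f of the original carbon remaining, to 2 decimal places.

0.64

α − 1 = ε/1000 = -0.0268
(δ_res + 1000)/(δ₀ + 1000) = (-18.4 + 1000)/(-30.0 + 1000) = 981.6/970.0 = 1.011959
f = 1.011959^(1/-0.0268) = exp(ln(1.011959)/-0.0268) = exp(0.01189/-0.0268)
f = exp(-0.4436) = 0.6417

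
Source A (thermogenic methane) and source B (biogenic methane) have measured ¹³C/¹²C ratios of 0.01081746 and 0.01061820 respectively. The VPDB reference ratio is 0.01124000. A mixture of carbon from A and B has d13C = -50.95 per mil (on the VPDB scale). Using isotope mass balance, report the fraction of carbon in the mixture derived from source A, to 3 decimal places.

δ_A = (0.01081746/0.01124000 − 1)×1000 = (0.962407 − 1)×1000 = -37.593 per mil
δ_B = (0.01061820/0.01124000 − 1)×1000 = (0.944680 − 1)×1000 = -55.320 per mil
f_A = (δ_mix − δ_B)/(δ_A − δ_B) = (-50.95 − (-55.320))/(-37.593 − (-55.320))
f_A = 4.370 / 17.728 = 0.2465

0.247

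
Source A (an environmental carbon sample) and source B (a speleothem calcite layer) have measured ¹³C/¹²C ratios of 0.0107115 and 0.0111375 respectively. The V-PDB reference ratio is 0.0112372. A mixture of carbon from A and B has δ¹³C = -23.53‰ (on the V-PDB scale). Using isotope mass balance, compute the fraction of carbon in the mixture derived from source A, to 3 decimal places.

δ_A = (0.0107115/0.0112372 − 1)×1000 = (0.953218 − 1)×1000 = -46.782‰
δ_B = (0.0111375/0.0112372 − 1)×1000 = (0.991128 − 1)×1000 = -8.872‰
f_A = (δ_mix − δ_B)/(δ_A − δ_B) = (-23.53 − (-8.872))/(-46.782 − (-8.872))
f_A = -14.658 / -37.910 = 0.3866

0.387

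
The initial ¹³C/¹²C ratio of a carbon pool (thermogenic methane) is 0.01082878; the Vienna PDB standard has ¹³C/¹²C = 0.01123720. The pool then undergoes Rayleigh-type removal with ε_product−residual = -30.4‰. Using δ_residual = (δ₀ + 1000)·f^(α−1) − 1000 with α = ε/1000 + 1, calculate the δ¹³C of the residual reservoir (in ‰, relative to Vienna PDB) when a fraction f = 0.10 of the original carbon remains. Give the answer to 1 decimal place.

δ₀ = (0.01082878/0.01123720 − 1)×1000 = (0.963655 − 1)×1000 = -36.345‰
α − 1 = ε/1000 = -0.0304
f^(α−1) = 0.10^(-0.0304) = 1.072507
δ_res = (-36.345 + 1000) × 1.072507 − 1000 = 1033.526 − 1000 = 33.53‰

33.5‰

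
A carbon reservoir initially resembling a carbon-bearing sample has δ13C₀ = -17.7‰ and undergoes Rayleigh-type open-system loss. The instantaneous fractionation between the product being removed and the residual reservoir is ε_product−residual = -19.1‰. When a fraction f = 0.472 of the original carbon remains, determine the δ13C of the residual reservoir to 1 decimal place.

-3.5‰

Rayleigh residual: δ_res = (δ₀ + 1000)·f^(α−1) − 1000
α = ε/1000 + 1 = 0.98090, so α − 1 = -0.01910
f^(α−1) = 0.472^(-0.01910) = 1.014443
δ_res = (-17.7 + 1000) × 1.014443 − 1000 = 996.487 − 1000 = -3.51‰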